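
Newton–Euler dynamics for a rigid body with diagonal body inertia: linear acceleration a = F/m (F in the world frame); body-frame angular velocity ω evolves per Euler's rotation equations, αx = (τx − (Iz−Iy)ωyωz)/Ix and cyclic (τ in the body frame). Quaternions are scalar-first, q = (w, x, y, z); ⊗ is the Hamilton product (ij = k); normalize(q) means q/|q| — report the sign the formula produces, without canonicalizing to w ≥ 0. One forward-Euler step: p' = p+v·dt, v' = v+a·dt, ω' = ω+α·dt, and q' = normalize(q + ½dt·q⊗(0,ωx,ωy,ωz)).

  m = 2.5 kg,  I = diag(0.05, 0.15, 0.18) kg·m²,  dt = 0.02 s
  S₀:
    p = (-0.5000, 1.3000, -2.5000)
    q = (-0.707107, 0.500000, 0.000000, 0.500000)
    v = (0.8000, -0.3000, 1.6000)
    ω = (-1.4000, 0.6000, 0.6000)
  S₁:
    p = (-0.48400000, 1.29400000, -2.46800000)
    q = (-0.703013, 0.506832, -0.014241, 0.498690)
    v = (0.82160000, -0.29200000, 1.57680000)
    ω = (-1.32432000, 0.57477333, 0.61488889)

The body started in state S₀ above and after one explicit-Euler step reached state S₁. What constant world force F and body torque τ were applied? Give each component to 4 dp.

ω₁ − ω₀ = (0.07568000, -0.02522667, 0.01488889)
precession coupling = (0.0108, 0.1092, -0.0840)
applied torque τ = (0.2000, -0.0800, 0.0500)
Δv = v₁−v₀ = (0.02160000, 0.00800000, -0.02320000)
applied force F = (2.7000, 1.0000, -2.9000)

F = (2.7000, 1.0000, -2.9000)
τ = (0.2000, -0.0800, 0.0500)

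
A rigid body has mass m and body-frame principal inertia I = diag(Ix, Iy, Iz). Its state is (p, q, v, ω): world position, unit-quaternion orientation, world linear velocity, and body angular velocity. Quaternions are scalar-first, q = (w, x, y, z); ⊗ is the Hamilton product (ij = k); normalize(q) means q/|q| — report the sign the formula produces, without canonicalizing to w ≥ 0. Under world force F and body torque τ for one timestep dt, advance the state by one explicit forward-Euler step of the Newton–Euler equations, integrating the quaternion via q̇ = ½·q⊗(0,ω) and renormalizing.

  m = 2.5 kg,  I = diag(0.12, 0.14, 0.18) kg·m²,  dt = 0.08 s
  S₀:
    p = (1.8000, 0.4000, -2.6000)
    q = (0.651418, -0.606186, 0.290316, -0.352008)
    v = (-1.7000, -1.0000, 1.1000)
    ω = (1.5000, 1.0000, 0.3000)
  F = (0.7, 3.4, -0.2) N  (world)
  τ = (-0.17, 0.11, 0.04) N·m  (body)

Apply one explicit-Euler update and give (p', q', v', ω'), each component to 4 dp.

precession coupling ω×(Iω) = (0.0120, -0.0270, 0.0300)
angular accel α = (-1.5167, 0.9786, 0.0556)
new body rate ω' = (1.3787, 1.0783, 0.3044)
q⊗(0,ω) = (0.7245654, 1.4162298, 0.3052618, -0.8462346)
updated quaternion q' = (0.6786, -0.5481, 0.3017, -0.3848)
new position p' = (1.6640, 0.3200, -2.5120)
new velocity v' = (-1.6776, -0.8912, 1.0936)

p' = (1.6640, 0.3200, -2.5120)
q' = (0.6786, -0.5481, 0.3017, -0.3848)
v' = (-1.6776, -0.8912, 1.0936)
ω' = (1.3787, 1.0783, 0.3044)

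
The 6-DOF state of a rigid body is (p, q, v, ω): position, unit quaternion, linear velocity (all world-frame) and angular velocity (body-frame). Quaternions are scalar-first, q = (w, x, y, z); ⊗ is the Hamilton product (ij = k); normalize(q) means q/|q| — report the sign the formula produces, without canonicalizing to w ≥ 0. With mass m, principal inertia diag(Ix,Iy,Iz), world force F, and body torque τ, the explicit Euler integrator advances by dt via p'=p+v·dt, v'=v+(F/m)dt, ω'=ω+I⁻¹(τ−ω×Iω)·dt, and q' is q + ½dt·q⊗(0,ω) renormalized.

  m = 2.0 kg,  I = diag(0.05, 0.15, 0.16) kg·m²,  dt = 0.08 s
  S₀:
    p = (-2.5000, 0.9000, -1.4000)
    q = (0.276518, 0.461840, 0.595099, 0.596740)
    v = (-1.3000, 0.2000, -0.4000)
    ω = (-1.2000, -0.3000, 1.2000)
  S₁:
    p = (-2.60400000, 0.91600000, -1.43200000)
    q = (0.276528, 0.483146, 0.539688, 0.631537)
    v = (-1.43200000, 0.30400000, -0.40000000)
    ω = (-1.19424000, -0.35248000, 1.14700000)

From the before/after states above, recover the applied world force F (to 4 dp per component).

F = (-3.3000, 2.6000, 0.0000)

velocity change Δv = (-0.13200000, 0.10400000, 0.00000000)
applied force F = (-3.3000, 2.6000, 0.0000)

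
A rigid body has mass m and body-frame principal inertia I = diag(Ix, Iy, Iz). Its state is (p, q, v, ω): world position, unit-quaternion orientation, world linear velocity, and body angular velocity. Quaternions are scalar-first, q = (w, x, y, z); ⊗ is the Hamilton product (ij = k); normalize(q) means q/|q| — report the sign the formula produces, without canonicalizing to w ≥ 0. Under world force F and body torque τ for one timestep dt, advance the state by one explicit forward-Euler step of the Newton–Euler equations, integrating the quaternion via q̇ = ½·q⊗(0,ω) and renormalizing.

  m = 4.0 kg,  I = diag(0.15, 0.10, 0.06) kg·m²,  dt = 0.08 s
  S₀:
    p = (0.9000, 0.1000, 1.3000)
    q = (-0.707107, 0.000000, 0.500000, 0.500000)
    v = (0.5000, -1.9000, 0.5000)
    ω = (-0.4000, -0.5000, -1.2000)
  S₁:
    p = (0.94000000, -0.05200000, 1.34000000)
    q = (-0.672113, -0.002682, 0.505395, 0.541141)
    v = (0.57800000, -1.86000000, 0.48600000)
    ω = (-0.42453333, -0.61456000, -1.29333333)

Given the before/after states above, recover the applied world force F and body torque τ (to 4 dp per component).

F = (3.9000, 2.0000, -0.7000)
τ = (-0.0700, -0.1000, -0.0800)

Δω = ω₁−ω₀ = (-0.02453333, -0.11456000, -0.09333333)
I·α + gyro = (-0.0700, -0.1000, -0.0800)
Δv = v₁−v₀ = (0.07800000, 0.04000000, -0.01400000)
m·(v₁−v₀)/dt = (3.9000, 2.0000, -0.7000)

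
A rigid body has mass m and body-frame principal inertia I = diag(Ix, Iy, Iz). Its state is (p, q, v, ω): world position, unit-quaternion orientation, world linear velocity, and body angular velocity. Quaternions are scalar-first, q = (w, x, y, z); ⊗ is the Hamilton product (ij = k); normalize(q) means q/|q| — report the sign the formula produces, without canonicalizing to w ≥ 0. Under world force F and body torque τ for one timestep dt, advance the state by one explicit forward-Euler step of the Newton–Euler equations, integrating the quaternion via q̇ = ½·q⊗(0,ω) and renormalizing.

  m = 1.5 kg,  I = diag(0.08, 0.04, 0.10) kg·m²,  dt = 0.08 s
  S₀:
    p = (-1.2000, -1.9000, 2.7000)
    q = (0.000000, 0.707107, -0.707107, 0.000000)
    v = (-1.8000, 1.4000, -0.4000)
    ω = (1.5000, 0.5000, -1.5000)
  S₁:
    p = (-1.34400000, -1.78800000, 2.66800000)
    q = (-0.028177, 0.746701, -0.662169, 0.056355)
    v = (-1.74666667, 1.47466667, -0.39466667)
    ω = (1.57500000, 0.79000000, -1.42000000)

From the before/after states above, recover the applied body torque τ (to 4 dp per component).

ω₁ − ω₀ = (0.07500000, 0.29000000, 0.08000000)
precession coupling = (-0.0450, 0.0450, -0.0300)
I·α + gyro = (0.0300, 0.1900, 0.0700)

τ = (0.0300, 0.1900, 0.0700)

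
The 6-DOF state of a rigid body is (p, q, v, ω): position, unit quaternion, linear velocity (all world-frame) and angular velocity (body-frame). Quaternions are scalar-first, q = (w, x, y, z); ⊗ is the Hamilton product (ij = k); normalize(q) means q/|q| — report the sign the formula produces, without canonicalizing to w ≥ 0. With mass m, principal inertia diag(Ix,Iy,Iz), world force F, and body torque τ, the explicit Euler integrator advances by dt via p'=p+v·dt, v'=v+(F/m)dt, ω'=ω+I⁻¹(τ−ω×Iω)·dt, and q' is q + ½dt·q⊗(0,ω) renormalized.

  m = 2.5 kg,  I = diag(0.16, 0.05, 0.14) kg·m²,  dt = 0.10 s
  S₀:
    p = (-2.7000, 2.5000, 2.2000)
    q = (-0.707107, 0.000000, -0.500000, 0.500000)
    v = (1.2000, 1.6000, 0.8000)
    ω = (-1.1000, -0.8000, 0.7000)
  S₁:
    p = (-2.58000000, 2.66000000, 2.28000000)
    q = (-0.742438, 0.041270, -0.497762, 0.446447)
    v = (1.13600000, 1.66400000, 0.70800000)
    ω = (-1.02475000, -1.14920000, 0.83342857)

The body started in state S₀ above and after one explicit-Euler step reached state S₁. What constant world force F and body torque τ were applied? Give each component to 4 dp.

velocity change Δv = (-0.06400000, 0.06400000, -0.09200000)
F = m·Δv/dt = (-1.6000, 1.6000, -2.3000)
Δω = ω₁−ω₀ = (0.07525000, -0.34920000, 0.13342857)
I·α + gyro = (0.0700, -0.1900, 0.0900)

F = (-1.6000, 1.6000, -2.3000)
τ = (0.0700, -0.1900, 0.0900)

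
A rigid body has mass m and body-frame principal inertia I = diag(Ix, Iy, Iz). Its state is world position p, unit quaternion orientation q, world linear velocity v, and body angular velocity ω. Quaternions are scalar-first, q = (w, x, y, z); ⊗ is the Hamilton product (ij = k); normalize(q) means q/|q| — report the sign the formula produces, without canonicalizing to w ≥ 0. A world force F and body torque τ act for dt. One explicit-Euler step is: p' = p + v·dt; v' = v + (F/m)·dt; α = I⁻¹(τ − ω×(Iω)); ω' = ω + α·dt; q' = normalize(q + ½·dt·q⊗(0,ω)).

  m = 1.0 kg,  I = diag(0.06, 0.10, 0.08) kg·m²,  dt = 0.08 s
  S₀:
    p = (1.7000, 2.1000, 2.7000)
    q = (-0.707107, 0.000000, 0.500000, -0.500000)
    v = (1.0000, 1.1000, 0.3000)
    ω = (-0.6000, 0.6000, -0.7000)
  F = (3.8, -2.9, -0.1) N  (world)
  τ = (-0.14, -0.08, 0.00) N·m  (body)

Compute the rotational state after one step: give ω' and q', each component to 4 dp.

(τ − ω×Iω)/I = (-2.4733, -0.7160, 0.1800)
ω' = ω + α·dt = (-0.7979, 0.5427, -0.6856)
Hamilton product q⊗(0,ω) = (-0.6500000, 0.3742642, -0.1242642, 0.7949749)
q + ½dt·q⊗(0,ω), renormalized = (-0.7324, 0.0150, 0.4946, -0.4677)

ω' = (-0.7979, 0.5427, -0.6856)
q' = (-0.7324, 0.0150, 0.4946, -0.4677)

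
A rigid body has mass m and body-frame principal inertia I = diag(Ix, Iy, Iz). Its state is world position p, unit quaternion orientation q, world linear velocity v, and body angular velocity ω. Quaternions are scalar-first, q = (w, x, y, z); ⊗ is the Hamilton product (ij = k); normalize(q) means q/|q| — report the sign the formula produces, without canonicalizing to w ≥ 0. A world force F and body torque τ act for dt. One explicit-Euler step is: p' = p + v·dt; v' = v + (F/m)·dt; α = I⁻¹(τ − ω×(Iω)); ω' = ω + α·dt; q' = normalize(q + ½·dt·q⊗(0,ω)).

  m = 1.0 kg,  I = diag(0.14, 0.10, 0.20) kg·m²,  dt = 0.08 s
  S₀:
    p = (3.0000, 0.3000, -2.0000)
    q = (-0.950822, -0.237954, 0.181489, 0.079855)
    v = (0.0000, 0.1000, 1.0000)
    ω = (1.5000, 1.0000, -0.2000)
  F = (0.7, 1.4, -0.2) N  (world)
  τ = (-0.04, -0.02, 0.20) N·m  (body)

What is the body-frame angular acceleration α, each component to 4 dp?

α = (-0.1429, -0.3800, 1.3000)

precession coupling ω×(Iω) = (-0.0200, 0.0180, -0.0600)
angular accel α = (-0.1429, -0.3800, 1.3000)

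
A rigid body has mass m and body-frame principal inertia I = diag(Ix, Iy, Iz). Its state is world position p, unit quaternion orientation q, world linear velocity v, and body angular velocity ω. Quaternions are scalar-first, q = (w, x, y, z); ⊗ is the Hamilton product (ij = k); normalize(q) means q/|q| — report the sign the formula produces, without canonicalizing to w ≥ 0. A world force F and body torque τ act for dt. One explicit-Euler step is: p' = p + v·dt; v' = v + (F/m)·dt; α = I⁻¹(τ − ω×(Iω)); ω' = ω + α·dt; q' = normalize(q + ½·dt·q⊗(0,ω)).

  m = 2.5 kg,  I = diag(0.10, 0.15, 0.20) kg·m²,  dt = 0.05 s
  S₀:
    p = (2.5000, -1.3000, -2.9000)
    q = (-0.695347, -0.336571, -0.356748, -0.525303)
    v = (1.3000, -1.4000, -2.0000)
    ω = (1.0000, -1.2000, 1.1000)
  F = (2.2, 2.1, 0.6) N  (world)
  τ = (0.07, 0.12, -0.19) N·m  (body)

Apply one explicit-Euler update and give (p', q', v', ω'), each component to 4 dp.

precession coupling ω×(Iω) = (-0.0660, -0.1100, -0.0600)
(τ − ω×Iω)/I = (1.3600, 1.5333, -0.6500)
ω' = ω + α·dt = (1.0680, -1.1233, 1.0675)
q⊗(0,ω) = (0.4863067, -1.7181334, 0.6793415, -0.0042485)
q + ½dt·q⊗(0,ω), renormalized = (-0.6824, -0.3791, -0.3394, -0.5248)
p' = p + v·dt = (2.5650, -1.3700, -3.0000)
new velocity v' = (1.3440, -1.3580, -1.9880)

p' = (2.5650, -1.3700, -3.0000)
q' = (-0.6824, -0.3791, -0.3394, -0.5248)
v' = (1.3440, -1.3580, -1.9880)
ω' = (1.0680, -1.1233, 1.0675)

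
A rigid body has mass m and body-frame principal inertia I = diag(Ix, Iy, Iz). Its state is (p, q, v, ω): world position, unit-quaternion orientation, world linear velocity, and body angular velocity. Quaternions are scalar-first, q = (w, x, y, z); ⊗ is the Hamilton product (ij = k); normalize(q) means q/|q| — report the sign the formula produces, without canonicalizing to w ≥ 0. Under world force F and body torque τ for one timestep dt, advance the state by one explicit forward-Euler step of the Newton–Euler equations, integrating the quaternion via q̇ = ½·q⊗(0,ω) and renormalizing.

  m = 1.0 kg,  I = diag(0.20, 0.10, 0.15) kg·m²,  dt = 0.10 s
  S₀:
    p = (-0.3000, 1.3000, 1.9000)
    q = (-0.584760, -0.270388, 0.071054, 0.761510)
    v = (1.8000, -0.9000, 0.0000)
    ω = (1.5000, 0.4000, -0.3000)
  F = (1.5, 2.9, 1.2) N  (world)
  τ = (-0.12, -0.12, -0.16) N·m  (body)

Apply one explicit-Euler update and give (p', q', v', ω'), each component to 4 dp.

angular accel α = (-0.5700, -0.9750, -0.6667)
ω' = ω + α·dt = (1.4430, 0.3025, -0.3667)
Hamilton product q⊗(0,ω) = (0.6056134, -1.2030602, 0.8272446, -0.0393082)
q + ½dt·q⊗(0,ω), renormalized = (-0.5528, -0.3295, 0.1121, 0.7572)
p + v·dt = (-0.1200, 1.2100, 1.9000)
new velocity v' = (1.9500, -0.6100, 0.1200)

p' = (-0.1200, 1.2100, 1.9000)
q' = (-0.5528, -0.3295, 0.1121, 0.7572)
v' = (1.9500, -0.6100, 0.1200)
ω' = (1.4430, 0.3025, -0.3667)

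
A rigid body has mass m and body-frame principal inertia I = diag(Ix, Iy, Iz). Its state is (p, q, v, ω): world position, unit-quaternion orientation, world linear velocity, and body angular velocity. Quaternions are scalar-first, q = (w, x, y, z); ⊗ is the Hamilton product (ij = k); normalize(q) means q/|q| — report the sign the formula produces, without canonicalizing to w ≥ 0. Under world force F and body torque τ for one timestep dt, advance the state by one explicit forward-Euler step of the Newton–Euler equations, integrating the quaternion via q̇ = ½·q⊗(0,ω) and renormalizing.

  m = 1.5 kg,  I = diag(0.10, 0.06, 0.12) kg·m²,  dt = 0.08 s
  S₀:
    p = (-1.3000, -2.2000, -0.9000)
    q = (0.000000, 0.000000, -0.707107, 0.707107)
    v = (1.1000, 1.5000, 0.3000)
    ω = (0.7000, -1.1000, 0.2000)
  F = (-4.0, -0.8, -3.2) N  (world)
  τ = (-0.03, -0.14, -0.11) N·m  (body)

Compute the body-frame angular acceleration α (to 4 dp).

α = (-0.1680, -2.2867, -1.1733)

gyro term ω×Iω = (-0.0132, -0.0028, 0.0308)
(τ − ω×Iω)/I = (-0.1680, -2.2867, -1.1733)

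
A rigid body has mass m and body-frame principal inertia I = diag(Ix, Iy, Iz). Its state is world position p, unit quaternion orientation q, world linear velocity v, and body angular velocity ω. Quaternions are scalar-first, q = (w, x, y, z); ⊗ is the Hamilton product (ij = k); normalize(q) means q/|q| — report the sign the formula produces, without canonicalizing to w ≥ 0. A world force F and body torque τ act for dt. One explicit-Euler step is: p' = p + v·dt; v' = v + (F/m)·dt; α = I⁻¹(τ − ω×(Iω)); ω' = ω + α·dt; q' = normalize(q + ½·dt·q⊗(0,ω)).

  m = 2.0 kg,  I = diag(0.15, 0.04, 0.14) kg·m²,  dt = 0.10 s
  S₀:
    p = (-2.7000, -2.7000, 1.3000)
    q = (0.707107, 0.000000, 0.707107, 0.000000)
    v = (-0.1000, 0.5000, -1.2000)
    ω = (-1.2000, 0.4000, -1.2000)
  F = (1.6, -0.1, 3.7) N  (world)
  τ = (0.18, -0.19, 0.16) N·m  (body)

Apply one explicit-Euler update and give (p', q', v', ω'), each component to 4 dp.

p' = (-2.7100, -2.6500, 1.1800)
q' = (0.6903, -0.0845, 0.7185, 0.0000)
v' = (-0.0200, 0.4950, -1.0150)
ω' = (-1.0480, -0.1110, -1.1234)

a = F/m = (0.8000, -0.0500, 1.8500)
p' = p + v·dt = (-2.7100, -2.6500, 1.1800)
v + (F/m)dt = (-0.0200, 0.4950, -1.0150)
gyro term ω×Iω = (-0.0480, 0.0144, 0.0528)
α = I⁻¹(τ − ω×Iω) = (1.5200, -5.1100, 0.7657)
ω + α·dt = (-1.0480, -0.1110, -1.1234)
2q̇ = q⊗(0,ω) = (-0.2828428, -1.6970568, 0.2828428, 0.0000000)
q + ½dt·q⊗(0,ω), renormalized = (0.6903, -0.0845, 0.7185, 0.0000)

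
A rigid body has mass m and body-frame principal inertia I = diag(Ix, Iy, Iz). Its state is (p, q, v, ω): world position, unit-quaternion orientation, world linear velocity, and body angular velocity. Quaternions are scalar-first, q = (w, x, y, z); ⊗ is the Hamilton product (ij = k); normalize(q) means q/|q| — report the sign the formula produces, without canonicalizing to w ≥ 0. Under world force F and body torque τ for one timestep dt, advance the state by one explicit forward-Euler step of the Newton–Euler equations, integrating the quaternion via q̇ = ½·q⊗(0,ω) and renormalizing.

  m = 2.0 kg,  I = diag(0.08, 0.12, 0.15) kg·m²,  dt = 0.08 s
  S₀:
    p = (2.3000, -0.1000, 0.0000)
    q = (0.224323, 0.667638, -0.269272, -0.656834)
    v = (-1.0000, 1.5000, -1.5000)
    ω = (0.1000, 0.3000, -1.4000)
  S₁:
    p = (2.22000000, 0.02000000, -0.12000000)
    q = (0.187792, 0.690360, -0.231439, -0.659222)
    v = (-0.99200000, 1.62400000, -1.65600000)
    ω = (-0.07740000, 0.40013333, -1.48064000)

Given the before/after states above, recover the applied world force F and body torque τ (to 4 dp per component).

F = (0.2000, 3.1000, -3.9000)
τ = (-0.1900, 0.1600, -0.1500)

Δv = v₁−v₀ = (0.00800000, 0.12400000, -0.15600000)
m·(v₁−v₀)/dt = (0.2000, 3.1000, -3.9000)
Δω = ω₁−ω₀ = (-0.17740000, 0.10013333, -0.08064000)
gyro term ω₀×Iω₀ = (-0.0126, 0.0098, 0.0012)
τ = I·(Δω/dt) + ω₀×(Iω₀) = (-0.1900, 0.1600, -0.1500)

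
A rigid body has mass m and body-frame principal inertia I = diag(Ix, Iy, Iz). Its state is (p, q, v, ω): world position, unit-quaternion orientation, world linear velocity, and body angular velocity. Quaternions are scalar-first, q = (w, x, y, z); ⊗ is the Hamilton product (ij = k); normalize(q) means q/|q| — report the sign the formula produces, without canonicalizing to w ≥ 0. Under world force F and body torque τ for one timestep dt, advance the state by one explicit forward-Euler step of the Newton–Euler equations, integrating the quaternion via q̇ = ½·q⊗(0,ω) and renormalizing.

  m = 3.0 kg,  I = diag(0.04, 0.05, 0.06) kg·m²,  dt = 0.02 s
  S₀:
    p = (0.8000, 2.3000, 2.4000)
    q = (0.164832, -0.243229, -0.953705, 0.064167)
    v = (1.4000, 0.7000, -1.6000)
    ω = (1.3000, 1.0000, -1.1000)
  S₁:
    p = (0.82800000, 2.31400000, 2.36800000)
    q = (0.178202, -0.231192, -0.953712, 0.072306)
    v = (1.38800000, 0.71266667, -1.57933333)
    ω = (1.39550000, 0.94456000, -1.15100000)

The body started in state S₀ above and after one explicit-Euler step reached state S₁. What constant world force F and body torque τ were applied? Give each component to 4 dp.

F = (-1.8000, 1.9000, 3.1000)
τ = (0.1800, -0.1100, -0.1400)

v₁ − v₀ = (-0.01200000, 0.01266667, 0.02066667)
F = m·Δv/dt = (-1.8000, 1.9000, 3.1000)
Δω = ω₁−ω₀ = (0.09550000, -0.05544000, -0.05100000)
ω₀×(Iω₀) = (-0.0110, 0.0286, 0.0130)
τ = I·(Δω/dt) + ω₀×(Iω₀) = (0.1800, -0.1100, -0.1400)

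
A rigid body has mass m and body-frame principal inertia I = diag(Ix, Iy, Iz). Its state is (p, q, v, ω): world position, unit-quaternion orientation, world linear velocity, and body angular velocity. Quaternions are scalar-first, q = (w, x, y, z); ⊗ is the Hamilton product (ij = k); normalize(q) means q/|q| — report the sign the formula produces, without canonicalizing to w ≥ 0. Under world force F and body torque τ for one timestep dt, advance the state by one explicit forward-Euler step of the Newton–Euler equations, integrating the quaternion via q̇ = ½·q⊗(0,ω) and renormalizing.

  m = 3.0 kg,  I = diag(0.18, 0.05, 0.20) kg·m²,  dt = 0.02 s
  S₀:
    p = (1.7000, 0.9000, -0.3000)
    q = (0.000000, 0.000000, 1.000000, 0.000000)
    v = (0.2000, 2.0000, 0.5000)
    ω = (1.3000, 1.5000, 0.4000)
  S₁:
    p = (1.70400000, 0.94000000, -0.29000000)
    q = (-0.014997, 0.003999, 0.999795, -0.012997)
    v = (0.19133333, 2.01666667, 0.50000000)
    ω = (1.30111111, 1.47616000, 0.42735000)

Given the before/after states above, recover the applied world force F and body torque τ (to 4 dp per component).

F = (-1.3000, 2.5000, 0.0000)
τ = (0.1000, -0.0700, 0.0200)

ω₁ − ω₀ = (0.00111111, -0.02384000, 0.02735000)
τ = I·(Δω/dt) + ω₀×(Iω₀) = (0.1000, -0.0700, 0.0200)
v₁ − v₀ = (-0.00866667, 0.01666667, 0.00000000)
F = m·Δv/dt = (-1.3000, 2.5000, 0.0000)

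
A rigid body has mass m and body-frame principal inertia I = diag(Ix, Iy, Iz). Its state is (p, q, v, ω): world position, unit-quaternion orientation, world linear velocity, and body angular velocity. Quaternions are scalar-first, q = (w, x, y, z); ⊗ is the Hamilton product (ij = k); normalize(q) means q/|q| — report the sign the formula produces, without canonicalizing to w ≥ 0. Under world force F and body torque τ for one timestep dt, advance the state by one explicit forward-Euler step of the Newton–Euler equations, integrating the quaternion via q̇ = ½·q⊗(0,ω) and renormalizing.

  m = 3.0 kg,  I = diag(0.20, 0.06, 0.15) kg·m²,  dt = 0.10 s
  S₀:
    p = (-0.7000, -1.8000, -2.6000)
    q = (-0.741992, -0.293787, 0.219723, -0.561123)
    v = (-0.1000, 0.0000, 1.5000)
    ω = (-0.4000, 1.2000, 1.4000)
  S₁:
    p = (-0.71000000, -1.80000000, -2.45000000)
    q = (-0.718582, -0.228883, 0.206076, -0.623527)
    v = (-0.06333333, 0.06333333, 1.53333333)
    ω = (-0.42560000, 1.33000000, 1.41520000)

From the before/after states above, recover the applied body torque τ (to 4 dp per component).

τ = (0.1000, 0.0500, 0.0900)

rate change Δω = (-0.02560000, 0.13000000, 0.01520000)
ω₀×(Iω₀) = (0.1512, -0.0280, 0.0672)
applied torque τ = (0.1000, 0.0500, 0.0900)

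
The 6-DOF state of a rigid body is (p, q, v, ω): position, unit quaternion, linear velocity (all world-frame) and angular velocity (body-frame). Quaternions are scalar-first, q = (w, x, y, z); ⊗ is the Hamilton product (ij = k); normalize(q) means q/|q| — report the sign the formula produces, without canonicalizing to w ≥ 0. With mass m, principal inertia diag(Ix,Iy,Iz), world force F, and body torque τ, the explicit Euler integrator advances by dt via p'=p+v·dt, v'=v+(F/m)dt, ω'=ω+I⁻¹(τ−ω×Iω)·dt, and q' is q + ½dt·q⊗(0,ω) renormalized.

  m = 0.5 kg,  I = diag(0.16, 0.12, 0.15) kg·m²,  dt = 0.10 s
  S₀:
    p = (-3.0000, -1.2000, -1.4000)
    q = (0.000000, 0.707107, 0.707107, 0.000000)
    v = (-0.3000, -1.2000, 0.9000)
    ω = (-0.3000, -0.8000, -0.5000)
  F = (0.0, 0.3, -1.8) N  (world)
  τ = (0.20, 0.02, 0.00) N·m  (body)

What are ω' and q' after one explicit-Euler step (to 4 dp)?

ω' = (-0.1825, -0.7846, -0.4936)
q' = (0.0388, 0.6886, 0.7239, -0.0177)

ω×(Iω) gyroscopic = (0.0120, 0.0015, -0.0096)
α = I⁻¹(τ − ω×Iω) = (1.1750, 0.1542, 0.0640)
ω' = ω + α·dt = (-0.1825, -0.7846, -0.4936)
q⊗(0,ω) = (0.7778177, -0.3535535, 0.3535535, -0.3535535)
updated quaternion q' = (0.0388, 0.6886, 0.7239, -0.0177)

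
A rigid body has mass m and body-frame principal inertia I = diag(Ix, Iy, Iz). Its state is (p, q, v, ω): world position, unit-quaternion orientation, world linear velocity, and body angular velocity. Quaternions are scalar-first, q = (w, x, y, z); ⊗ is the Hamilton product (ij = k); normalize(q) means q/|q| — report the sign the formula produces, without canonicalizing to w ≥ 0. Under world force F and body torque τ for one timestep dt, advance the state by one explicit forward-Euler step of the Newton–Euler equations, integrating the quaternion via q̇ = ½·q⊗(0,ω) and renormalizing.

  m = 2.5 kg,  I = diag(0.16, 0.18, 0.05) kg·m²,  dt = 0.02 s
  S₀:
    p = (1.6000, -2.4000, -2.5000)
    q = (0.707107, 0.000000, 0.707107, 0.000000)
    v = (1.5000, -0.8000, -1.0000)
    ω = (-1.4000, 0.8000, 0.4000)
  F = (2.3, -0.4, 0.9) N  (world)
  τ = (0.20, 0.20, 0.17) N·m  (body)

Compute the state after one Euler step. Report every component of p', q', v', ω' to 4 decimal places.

precession coupling ω×(Iω) = (-0.0416, -0.0616, -0.0224)
(τ − ω×Iω)/I = (1.5100, 1.4533, 3.8480)
ω + α·dt = (-1.3698, 0.8291, 0.4770)
q⊗(0,ω) = (-0.5656856, -0.7071070, 0.5656856, 1.2727926)
updated quaternion q' = (0.7014, -0.0071, 0.7127, 0.0127)
p' = p + v·dt = (1.6300, -2.4160, -2.5200)
new velocity v' = (1.5184, -0.8032, -0.9928)

p' = (1.6300, -2.4160, -2.5200)
q' = (0.7014, -0.0071, 0.7127, 0.0127)
v' = (1.5184, -0.8032, -0.9928)
ω' = (-1.3698, 0.8291, 0.4770)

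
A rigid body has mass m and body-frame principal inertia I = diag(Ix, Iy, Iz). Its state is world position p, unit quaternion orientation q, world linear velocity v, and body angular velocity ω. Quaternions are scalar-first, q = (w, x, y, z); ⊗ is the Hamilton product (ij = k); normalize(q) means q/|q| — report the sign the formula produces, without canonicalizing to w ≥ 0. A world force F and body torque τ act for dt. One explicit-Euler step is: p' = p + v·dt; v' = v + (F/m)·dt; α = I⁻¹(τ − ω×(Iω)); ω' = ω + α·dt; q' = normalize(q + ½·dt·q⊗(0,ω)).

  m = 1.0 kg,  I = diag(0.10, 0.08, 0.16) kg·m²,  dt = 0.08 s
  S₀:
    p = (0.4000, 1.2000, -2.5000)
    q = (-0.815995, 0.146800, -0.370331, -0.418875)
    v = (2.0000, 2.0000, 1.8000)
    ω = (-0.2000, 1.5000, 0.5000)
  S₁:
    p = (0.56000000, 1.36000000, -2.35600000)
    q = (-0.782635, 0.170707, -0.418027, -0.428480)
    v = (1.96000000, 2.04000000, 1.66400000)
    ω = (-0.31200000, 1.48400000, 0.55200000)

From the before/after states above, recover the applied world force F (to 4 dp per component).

F = (-0.5000, 0.5000, -1.7000)

Δv = v₁−v₀ = (-0.04000000, 0.04000000, -0.13600000)
F = m·Δv/dt = (-0.5000, 0.5000, -1.7000)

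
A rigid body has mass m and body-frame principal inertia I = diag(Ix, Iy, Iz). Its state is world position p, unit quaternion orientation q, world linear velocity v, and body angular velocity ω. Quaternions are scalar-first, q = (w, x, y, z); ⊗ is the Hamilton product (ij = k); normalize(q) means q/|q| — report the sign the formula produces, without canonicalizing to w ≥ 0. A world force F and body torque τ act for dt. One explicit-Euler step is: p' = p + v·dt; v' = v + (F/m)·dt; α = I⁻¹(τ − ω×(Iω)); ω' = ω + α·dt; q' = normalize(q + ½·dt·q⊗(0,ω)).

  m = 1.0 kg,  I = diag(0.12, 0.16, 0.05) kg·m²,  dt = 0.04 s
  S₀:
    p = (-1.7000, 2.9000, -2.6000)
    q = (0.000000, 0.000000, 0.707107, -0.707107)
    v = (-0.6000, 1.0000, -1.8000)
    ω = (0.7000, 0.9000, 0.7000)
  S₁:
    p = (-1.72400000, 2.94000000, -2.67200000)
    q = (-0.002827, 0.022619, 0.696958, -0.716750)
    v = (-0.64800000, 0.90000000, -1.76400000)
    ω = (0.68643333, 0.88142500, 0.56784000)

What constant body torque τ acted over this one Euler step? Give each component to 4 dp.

τ = (-0.1100, -0.0400, -0.1400)

rate change Δω = (-0.01356667, -0.01857500, -0.13216000)
gyro term ω₀×Iω₀ = (-0.0693, 0.0343, 0.0252)
applied torque τ = (-0.1100, -0.0400, -0.1400)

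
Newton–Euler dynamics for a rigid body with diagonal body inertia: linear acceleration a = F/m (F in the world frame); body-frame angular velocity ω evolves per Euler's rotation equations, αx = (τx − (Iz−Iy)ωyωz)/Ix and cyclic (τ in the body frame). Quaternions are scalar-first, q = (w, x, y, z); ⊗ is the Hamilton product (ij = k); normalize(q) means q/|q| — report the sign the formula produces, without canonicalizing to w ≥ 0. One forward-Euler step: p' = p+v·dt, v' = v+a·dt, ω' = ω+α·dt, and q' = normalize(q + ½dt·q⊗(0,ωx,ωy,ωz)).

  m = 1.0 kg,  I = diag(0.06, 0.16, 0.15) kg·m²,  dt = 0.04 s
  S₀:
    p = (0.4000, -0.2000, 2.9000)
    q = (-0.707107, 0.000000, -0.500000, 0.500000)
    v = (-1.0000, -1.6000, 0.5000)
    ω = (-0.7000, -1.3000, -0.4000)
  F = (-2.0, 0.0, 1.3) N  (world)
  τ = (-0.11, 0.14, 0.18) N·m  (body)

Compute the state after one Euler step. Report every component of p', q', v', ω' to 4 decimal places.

angular accel α = (-1.7467, 1.0325, 0.5933)
new body rate ω' = (-0.7699, -1.2587, -0.3763)
Hamilton product q⊗(0,ω) = (-0.4500000, 1.3449749, 0.5692391, -0.0671572)
updated quaternion q' = (-0.7158, 0.0269, -0.4884, 0.4984)
p' = p + v·dt = (0.3600, -0.2640, 2.9200)
v' = v + a·dt = (-1.0800, -1.6000, 0.5520)

p' = (0.3600, -0.2640, 2.9200)
q' = (-0.7158, 0.0269, -0.4884, 0.4984)
v' = (-1.0800, -1.6000, 0.5520)
ω' = (-0.7699, -1.2587, -0.3763)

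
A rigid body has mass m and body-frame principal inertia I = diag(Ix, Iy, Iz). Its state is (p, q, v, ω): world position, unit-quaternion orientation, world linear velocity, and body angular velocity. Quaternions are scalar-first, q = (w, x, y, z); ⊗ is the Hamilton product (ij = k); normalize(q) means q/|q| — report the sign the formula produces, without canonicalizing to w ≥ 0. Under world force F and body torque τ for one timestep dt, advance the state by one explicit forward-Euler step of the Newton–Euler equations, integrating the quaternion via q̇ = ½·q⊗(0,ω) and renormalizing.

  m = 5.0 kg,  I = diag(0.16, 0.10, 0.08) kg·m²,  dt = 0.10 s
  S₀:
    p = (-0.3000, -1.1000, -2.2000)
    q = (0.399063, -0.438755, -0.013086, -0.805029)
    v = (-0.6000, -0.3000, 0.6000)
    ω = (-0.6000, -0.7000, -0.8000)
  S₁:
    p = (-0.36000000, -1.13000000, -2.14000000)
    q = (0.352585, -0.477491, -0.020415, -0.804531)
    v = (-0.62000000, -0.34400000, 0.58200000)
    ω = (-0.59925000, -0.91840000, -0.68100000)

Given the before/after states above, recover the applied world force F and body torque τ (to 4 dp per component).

F = (-1.0000, -2.2000, -0.9000)
τ = (-0.0100, -0.1800, 0.0700)

v₁ − v₀ = (-0.02000000, -0.04400000, -0.01800000)
m·(v₁−v₀)/dt = (-1.0000, -2.2000, -0.9000)
rate change Δω = (0.00075000, -0.21840000, 0.11900000)
precession coupling = (-0.0112, 0.0384, -0.0252)
τ = I·(Δω/dt) + ω₀×(Iω₀) = (-0.0100, -0.1800, 0.0700)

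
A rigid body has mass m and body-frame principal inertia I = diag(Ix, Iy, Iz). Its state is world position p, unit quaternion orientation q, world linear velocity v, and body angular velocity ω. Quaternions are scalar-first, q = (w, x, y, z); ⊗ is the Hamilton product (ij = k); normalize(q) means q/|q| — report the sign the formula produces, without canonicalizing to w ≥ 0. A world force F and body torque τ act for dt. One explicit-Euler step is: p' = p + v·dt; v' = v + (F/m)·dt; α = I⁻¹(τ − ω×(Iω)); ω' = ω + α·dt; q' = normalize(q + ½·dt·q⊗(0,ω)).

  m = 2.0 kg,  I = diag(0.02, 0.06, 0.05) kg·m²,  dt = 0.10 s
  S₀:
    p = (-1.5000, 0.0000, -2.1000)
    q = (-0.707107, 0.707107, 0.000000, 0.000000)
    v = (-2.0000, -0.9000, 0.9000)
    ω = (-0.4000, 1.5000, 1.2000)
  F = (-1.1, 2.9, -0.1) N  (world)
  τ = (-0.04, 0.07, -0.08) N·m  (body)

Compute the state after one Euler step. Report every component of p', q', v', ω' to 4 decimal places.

p' = (-1.7000, -0.0900, -2.0100)
q' = (-0.6897, 0.7178, -0.0950, 0.0106)
v' = (-2.0550, -0.7550, 0.8950)
ω' = (-0.5100, 1.5927, 1.0880)

linear accel F/m = (-0.5500, 1.4500, -0.0500)
new position p' = (-1.7000, -0.0900, -2.0100)
new velocity v' = (-2.0550, -0.7550, 0.8950)
α = I⁻¹(τ − ω×Iω) = (-1.1000, 0.9267, -1.1200)
ω + α·dt = (-0.5100, 1.5927, 1.0880)
q⊗(0,ω) = (0.2828428, 0.2828428, -1.9091889, 0.2121321)
q' = normalize(q + ½dt·q⊗(0,ω)) = (-0.6897, 0.7178, -0.0950, 0.0106)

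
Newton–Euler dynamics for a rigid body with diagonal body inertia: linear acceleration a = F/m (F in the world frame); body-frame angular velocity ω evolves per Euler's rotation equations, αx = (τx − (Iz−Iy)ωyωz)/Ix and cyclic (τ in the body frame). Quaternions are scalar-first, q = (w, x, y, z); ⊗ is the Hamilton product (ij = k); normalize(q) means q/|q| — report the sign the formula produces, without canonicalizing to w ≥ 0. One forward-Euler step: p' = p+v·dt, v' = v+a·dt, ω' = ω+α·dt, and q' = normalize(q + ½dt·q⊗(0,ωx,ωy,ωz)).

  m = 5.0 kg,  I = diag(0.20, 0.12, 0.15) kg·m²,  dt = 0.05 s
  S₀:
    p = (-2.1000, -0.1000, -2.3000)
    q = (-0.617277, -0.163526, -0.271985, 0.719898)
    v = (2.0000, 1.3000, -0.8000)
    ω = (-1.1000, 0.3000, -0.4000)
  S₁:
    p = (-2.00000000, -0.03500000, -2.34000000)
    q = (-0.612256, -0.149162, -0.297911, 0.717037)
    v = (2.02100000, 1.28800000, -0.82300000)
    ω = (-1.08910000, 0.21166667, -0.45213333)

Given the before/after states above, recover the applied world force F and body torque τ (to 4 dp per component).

v₁ − v₀ = (0.02100000, -0.01200000, -0.02300000)
F = m·Δv/dt = (2.1000, -1.2000, -2.3000)
ω₁ − ω₀ = (0.01090000, -0.08833333, -0.05213333)
τ = I·(Δω/dt) + ω₀×(Iω₀) = (0.0400, -0.1900, -0.1300)

F = (2.1000, -1.2000, -2.3000)
τ = (0.0400, -0.1900, -0.1300)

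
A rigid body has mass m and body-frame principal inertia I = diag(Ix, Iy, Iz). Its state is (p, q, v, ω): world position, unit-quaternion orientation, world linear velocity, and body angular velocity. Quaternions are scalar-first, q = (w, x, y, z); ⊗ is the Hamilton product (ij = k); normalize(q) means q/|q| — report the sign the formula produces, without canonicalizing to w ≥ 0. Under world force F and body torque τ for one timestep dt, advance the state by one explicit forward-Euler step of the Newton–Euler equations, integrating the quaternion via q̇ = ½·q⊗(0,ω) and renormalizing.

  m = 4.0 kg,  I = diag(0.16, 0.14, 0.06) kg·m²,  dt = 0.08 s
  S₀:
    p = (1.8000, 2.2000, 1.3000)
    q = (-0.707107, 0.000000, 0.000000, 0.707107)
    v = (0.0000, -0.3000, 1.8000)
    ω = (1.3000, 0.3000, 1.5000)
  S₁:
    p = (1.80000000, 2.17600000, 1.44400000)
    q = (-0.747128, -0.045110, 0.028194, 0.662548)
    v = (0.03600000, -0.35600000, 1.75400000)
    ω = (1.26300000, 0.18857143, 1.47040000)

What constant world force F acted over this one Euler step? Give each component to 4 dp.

v₁ − v₀ = (0.03600000, -0.05600000, -0.04600000)
F = m·Δv/dt = (1.8000, -2.8000, -2.3000)

F = (1.8000, -2.8000, -2.3000)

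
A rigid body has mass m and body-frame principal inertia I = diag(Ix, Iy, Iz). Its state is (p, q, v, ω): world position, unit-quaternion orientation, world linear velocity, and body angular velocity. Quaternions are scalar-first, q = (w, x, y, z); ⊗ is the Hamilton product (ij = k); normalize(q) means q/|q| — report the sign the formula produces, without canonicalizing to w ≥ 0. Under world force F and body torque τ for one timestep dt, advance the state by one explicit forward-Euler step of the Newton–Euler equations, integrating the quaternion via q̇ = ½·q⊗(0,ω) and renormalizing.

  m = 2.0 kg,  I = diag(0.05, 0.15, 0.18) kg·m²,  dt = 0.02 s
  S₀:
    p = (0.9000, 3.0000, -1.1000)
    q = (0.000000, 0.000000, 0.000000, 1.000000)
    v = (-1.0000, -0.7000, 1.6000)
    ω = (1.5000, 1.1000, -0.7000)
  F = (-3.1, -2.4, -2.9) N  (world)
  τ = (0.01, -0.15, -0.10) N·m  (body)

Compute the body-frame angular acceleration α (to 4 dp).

α = (0.6620, -1.9100, -1.4722)

precession coupling ω×(Iω) = (-0.0231, 0.1365, 0.1650)
α = I⁻¹(τ − ω×Iω) = (0.6620, -1.9100, -1.4722)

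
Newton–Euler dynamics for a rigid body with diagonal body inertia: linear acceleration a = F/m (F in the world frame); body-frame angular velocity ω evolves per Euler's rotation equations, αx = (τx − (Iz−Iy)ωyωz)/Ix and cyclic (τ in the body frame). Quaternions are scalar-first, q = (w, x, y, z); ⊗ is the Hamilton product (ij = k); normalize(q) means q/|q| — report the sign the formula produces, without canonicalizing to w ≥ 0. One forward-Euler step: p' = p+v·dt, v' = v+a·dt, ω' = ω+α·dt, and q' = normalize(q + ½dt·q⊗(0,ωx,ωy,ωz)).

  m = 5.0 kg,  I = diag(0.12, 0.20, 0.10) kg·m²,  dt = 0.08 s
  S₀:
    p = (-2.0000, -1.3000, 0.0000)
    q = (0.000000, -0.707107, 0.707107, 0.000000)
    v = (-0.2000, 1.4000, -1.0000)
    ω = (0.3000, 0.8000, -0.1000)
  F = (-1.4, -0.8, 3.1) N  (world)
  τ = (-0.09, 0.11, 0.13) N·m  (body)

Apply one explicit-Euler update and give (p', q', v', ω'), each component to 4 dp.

a = F/m = (-0.2800, -0.1600, 0.6200)
p' = p + v·dt = (-2.0160, -1.1880, -0.0800)
v + (F/m)dt = (-0.2224, 1.3872, -0.9504)
precession coupling ω×(Iω) = (0.0080, -0.0006, 0.0192)
α = I⁻¹(τ − ω×Iω) = (-0.8167, 0.5530, 1.1080)
ω + α·dt = (0.2347, 0.8442, -0.0114)
Hamilton product q⊗(0,ω) = (-0.3535535, -0.0707107, -0.0707107, -0.7778177)
q' = normalize(q + ½dt·q⊗(0,ω)) = (-0.0141, -0.7095, 0.7039, -0.0311)

p' = (-2.0160, -1.1880, -0.0800)
q' = (-0.0141, -0.7095, 0.7039, -0.0311)
v' = (-0.2224, 1.3872, -0.9504)
ω' = (0.2347, 0.8442, -0.0114)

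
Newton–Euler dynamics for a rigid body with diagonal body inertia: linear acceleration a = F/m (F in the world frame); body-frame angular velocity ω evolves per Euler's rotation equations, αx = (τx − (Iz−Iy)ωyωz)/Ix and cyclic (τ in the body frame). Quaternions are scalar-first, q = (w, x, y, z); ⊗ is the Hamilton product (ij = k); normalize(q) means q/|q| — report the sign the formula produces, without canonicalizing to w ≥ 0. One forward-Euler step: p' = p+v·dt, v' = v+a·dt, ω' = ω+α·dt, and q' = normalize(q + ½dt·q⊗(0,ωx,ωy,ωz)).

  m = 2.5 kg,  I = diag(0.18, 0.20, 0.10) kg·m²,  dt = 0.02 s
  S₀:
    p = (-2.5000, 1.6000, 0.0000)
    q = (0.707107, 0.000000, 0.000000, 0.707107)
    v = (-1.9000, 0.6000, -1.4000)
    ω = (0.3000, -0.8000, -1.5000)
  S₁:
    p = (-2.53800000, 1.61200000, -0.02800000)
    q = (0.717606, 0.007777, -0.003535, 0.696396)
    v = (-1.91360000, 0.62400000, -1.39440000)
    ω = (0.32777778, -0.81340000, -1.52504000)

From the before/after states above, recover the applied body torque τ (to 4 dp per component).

ω₁ − ω₀ = (0.02777778, -0.01340000, -0.02504000)
ω₀×(Iω₀) = (-0.1200, -0.0360, -0.0048)
I·α + gyro = (0.1300, -0.1700, -0.1300)

τ = (0.1300, -0.1700, -0.1300)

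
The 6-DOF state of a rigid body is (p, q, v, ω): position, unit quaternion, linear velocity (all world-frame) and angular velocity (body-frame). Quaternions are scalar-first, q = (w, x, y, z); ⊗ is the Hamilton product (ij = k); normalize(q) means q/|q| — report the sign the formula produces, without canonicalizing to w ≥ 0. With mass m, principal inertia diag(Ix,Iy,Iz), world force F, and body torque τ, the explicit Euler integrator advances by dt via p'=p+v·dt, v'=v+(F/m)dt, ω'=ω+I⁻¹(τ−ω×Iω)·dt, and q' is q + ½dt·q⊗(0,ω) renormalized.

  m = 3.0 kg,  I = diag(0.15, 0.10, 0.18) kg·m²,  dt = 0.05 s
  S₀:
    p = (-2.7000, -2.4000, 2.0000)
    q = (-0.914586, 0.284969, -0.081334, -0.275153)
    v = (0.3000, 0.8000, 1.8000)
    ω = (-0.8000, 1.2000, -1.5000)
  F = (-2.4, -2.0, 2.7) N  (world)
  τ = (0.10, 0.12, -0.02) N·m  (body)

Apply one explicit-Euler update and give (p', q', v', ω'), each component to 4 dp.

a = (-0.8000, -0.6667, 0.9000)
new position p' = (-2.6850, -2.3600, 2.0900)
v + (F/m)dt = (0.2600, 0.7667, 1.8450)
α = I⁻¹(τ − ω×Iω) = (1.6267, 1.5600, -0.3778)
ω + α·dt = (-0.7187, 1.2780, -1.5189)
2q̇ = q⊗(0,ω) = (-0.0871535, 1.1838534, -0.4499273, 1.6487746)
q + ½dt·q⊗(0,ω), renormalized = (-0.9155, 0.3141, -0.0925, -0.2336)

p' = (-2.6850, -2.3600, 2.0900)
q' = (-0.9155, 0.3141, -0.0925, -0.2336)
v' = (0.2600, 0.7667, 1.8450)
ω' = (-0.7187, 1.2780, -1.5189)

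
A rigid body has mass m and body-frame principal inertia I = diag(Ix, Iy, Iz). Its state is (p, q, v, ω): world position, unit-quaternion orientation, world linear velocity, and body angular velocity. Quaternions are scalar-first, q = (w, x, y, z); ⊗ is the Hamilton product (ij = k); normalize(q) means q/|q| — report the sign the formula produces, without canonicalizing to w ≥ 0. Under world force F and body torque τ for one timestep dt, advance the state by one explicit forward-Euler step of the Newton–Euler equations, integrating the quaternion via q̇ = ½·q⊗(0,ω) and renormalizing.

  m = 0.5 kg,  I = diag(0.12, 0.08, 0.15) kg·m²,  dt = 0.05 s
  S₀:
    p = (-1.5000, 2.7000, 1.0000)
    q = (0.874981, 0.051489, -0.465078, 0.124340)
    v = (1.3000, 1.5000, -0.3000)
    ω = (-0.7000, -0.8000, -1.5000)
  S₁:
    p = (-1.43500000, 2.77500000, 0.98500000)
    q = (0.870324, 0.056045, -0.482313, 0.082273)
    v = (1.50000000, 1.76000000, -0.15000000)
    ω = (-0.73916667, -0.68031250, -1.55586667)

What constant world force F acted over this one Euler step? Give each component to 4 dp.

F = (2.0000, 2.6000, 1.5000)

velocity change Δv = (0.20000000, 0.26000000, 0.15000000)
applied force F = (2.0000, 2.6000, 1.5000)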